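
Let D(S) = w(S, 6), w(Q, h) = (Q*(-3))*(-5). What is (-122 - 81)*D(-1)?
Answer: 3045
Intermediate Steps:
w(Q, h) = 15*Q (w(Q, h) = -3*Q*(-5) = 15*Q)
D(S) = 15*S
(-122 - 81)*D(-1) = (-122 - 81)*(15*(-1)) = -203*(-15) = 3045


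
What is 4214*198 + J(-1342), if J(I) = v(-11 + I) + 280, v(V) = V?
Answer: 833299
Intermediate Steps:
J(I) = 269 + I (J(I) = (-11 + I) + 280 = 269 + I)
4214*198 + J(-1342) = 4214*198 + (269 - 1342) = 834372 - 1073 = 833299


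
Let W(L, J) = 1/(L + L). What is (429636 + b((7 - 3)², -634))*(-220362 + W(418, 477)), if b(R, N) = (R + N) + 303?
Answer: -79090644163551/836 ≈ -9.4606e+10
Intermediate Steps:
W(L, J) = 1/(2*L)
b(R, N) = 303 + N + R (b(R, N) = (N + R) + 303 = 303 + N + R)
(429636 + b((7 - 3)², -634))*(-220362 + W(418, 477)) = (429636 + (303 - 634 + (7 - 3)²))*(-220362 + (½)/418) = (429636 + (303 - 634 + 4²))*(-220362 + (½)*(1/418)) = (429636 + (303 - 634 + 16))*(-220362 + 1/836) = (429636 - 315)*(-184222631/836) = 429321*(-184222631/836) = -79090644163551/836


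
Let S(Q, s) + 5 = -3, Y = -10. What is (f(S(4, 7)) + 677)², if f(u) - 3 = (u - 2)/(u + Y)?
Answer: 37515625/81 ≈ 4.6316e+5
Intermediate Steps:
S(Q, s) = -8 (S(Q, s) = -5 - 3 = -8)
f(u) = 3 + (-2 + u)/(-10 + u) (f(u) = 3 + (u - 2)/(u - 10) = 3 + (-2 + u)/(-10 + u))
(f(S(4, 7)) + 677)² = (4*(-8 - 8)/(-10 - 8) + 677)² = (4*(-16)/(-18) + 677)² = (4*(-1/18)*(-16) + 677)² = (32/9 + 677)² = (6125/9)² = 37515625/81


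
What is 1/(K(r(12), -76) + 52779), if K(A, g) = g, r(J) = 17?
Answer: 1/52703 ≈ 1.8974e-5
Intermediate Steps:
1/(K(r(12), -76) + 52779) = 1/(-76 + 52779) = 1/52703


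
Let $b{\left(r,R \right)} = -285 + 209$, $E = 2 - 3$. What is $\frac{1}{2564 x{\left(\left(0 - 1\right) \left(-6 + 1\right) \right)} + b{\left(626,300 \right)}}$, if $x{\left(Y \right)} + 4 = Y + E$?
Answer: $- \frac{1}{76} \approx -0.013158$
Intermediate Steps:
$E = -1$
$b{\left(r,R \right)} = -76$
$x{\left(Y \right)} = -5 + Y$ ($x{\left(Y \right)} = -4 + \left(Y - 1\right) = -4 + \left(-1 + Y\right) = -5 + Y$)
$\frac{1}{2564 x{\left(\left(0 - 1\right) \left(-6 + 1\right) \right)} + b{\left(626,300 \right)}} = \frac{1}{2564 \left(-5 + \left(0 - 1\right) \left(-6 + 1\right)\right) - 76} = \frac{1}{2564 \left(-5 - -5\right) - 76} = \frac{1}{2564 \left(-5 + 5\right) - 76} = \frac{1}{2564 \cdot 0 - 76} = \frac{1}{0 - 76} = \frac{1}{-76} = - \frac{1}{76}$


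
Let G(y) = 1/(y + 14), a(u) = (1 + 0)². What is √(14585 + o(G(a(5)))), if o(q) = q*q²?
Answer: 2*√184591410/225 ≈ 120.77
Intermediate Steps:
a(u) = 1 (a(u) = 1² = 1)
G(y) = 1/(14 + y)
o(q) = q³
√(14585 + o(G(a(5)))) = √(14585 + (1/(14 + 1))³) = √(14585 + (1/15)³) = √(14585 + 1/3375) = √(49224376/3375) = 2*√184591410/225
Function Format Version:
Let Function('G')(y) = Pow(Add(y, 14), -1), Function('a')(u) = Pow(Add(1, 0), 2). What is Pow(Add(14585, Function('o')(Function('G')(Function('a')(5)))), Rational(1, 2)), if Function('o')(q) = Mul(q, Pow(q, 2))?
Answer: Mul(Rational(2, 225), Pow(184591410, Rational(1, 2))) ≈ 120.77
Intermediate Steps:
Function('a')(u) = 1 (Function('a')(u) = Pow(1, 2) = 1)
Function('G')(y) = Pow(Add(14, y), -1)
Function('o')(q) = Pow(q, 3)
Pow(Add(14585, Function('o')(Function('G')(Function('a')(5)))), Rational(1, 2)) = Pow(Add(14585, Pow(Pow(Add(14, 1), -1), 3)), Rational(1, 2)) = Pow(Add(14585, Pow(Pow(15, -1), 3)), Rational(1, 2)) = Pow(Add(14585, Pow(Rational(1, 15), 3)), Rational(1, 2)) = Pow(Add(14585, Rational(1, 3375)), Rational(1, 2)) = Pow(Rational(49224376, 3375), Rational(1, 2)) = Mul(Rational(2, 225), Pow(184591410, Rational(1, 2)))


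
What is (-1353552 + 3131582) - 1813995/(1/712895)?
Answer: -1293186187495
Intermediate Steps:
(-1353552 + 3131582) - 1813995/(1/712895) = 1778030 - 1813995/1/712895 = 1778030 - 1813995*712895 = 1778030 - 1293187965525 = -1293186187495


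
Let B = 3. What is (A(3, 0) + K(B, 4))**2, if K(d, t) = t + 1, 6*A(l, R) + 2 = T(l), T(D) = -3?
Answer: 625/36 ≈ 17.361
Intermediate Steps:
A(l, R) = -5/6 (A(l, R) = -1/3 + (1/6)*(-3) = -1/3 - 1/2 = -5/6)
K(d, t) = 1 + t
(A(3, 0) + K(B, 4))**2 = (-5/6 + (1 + 4))**2 = (-5/6 + 5)**2 = (25/6)**2 = 625/36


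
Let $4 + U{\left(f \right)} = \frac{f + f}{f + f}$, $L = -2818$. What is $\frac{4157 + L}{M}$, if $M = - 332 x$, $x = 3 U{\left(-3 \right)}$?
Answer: $\frac{1339}{2988} \approx 0.44813$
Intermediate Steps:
$U{\left(f \right)} = -3$ ($U{\left(f \right)} = -4 + \frac{f + f}{f + f} = -4 + \frac{2 f}{2 f} = -4 + 2 f \frac{1}{2 f} = -4 + 1 = -3$)
$x = -9$ ($x = 3 \left(-3\right) = -9$)
$M = 2988$ ($M = \left(-332\right) \left(-9\right) = 2988$)
$\frac{4157 + L}{M} = \frac{4157 - 2818}{2988} = 1339 \cdot \frac{1}{2988} = \frac{1339}{2988}$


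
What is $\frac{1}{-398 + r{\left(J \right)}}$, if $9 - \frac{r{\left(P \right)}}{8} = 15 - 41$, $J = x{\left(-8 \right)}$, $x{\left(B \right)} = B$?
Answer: $- \frac{1}{118} \approx -0.0084746$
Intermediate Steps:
$J = -8$
$r{\left(P \right)} = 280$ ($r{\left(P \right)} = 72 - 8 \left(15 - 41\right) = 72 - -208 = 72 + 208 = 280$)
$\frac{1}{-398 + r{\left(J \right)}} = \frac{1}{-398 + 280} = \frac{1}{-118} = - \frac{1}{118}$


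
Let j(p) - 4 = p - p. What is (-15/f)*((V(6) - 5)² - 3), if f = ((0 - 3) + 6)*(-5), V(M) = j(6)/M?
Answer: 142/9 ≈ 15.778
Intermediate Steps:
j(p) = 4 (j(p) = 4 + (p - p) = 4 + 0 = 4)
V(M) = 4/M
f = -15 (f = (-3 + 6)*(-5) = 3*(-5) = -15)
(-15/f)*((V(6) - 5)² - 3) = (-15/(-15))*((4/6 - 5)² - 3) = (-15*(-1/15))*((4*(⅙) - 5)² - 3) = 1*((⅔ - 5)² - 3) = 1*((-13/3)² - 3) = 1*(169/9 - 3) = 1*(142/9) = 142/9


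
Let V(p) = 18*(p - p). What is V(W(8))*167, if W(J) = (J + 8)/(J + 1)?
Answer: 0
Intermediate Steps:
W(J) = (8 + J)/(1 + J)
V(p) = 0 (V(p) = 18*0 = 0)
V(W(8))*167 = 0*167 = 0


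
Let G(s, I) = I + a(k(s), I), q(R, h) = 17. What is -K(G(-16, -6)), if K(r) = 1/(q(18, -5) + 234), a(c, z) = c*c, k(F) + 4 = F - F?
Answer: -1/251 ≈ -0.0039841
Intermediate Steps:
k(F) = -4 (k(F) = -4 + (F - F) = -4 + 0 = -4)
a(c, z) = c**2
G(s, I) = 16 + I (G(s, I) = I + (-4)**2 = I + 16 = 16 + I)
K(r) = 1/251 (K(r) = 1/(17 + 234) = 1/251)
-K(G(-16, -6)) = -1*1/251 = -1/251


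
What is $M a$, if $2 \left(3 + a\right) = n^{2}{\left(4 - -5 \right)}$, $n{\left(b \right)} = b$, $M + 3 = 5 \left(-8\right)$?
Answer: $- \frac{3225}{2} \approx -1612.5$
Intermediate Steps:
$M = -43$ ($M = -3 + 5 \left(-8\right) = -3 - 40 = -43$)
$a = \frac{75}{2}$ ($a = -3 + \frac{\left(4 - -5\right)^{2}}{2} = -3 + \frac{\left(4 + 5\right)^{2}}{2} = -3 + \frac{9^{2}}{2} = -3 + \frac{1}{2} \cdot 81 = -3 + \frac{81}{2} = \frac{75}{2} \approx 37.5$)
$M a = \left(-43\right) \frac{75}{2} = - \frac{3225}{2}$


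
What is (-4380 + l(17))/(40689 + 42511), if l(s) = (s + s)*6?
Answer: -261/5200 ≈ -0.050192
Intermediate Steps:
l(s) = 12*s (l(s) = (2*s)*6 = 12*s)
(-4380 + l(17))/(40689 + 42511) = (-4380 + 12*17)/(40689 + 42511) = (-4380 + 204)/83200 = -4176*1/83200 = -261/5200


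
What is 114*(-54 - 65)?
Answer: -13566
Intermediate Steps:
114*(-54 - 65) = 114*(-119) = -13566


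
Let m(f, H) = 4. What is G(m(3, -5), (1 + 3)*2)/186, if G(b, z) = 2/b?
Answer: 1/372 ≈ 0.0026882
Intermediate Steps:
G(m(3, -5), (1 + 3)*2)/186 = (2/4)/186 = (2*(¼))*(1/186) = (½)*(1/186) = 1/372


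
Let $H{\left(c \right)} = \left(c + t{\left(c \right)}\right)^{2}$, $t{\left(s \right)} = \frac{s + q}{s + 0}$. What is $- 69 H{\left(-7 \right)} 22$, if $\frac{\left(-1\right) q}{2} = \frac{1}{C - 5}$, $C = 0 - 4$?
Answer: $- \frac{73066400}{1323} \approx -55228.0$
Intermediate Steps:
$C = -4$
$q = \frac{2}{9}$ ($q = - \frac{2}{-4 - 5} = - \frac{2}{-9} = \left(-2\right) \left(- \frac{1}{9}\right) = \frac{2}{9} \approx 0.22222$)
$t{\left(s \right)} = \frac{\frac{2}{9} + s}{s}$ ($t{\left(s \right)} = \frac{s + \frac{2}{9}}{s + 0} = \frac{\frac{2}{9} + s}{s}$)
$H{\left(c \right)} = \left(c + \frac{\frac{2}{9} + c}{c}\right)^{2}$
$- 69 H{\left(-7 \right)} 22 = - 69 \left(-7 + \frac{\frac{2}{9} - 7}{-7}\right)^{2} \cdot 22 = - 69 \left(-7 - - \frac{61}{63}\right)^{2} \cdot 22 = - 69 \left(-7 + \frac{61}{63}\right)^{2} \cdot 22 = - 69 \left(- \frac{380}{63}\right)^{2} \cdot 22 = \left(-69\right) \frac{144400}{3969} \cdot 22 = \left(- \frac{3321200}{1323}\right) 22 = - \frac{73066400}{1323}$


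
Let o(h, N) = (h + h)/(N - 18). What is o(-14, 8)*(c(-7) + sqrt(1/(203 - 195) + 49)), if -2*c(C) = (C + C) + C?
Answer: 147/5 + 7*sqrt(786)/10 ≈ 49.025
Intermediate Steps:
c(C) = -3*C/2 (c(C) = -((C + C) + C)/2 = -(2*C + C)/2 = -3*C/2)
o(h, N) = 2*h/(-18 + N) (o(h, N) = (2*h)/(-18 + N) = 2*h/(-18 + N))
o(-14, 8)*(c(-7) + sqrt(1/(203 - 195) + 49)) = (2*(-14)/(-18 + 8))*(-3/2*(-7) + sqrt(1/(203 - 195) + 49)) = (2*(-14)/(-10))*(21/2 + sqrt(1/8 + 49)) = (2*(-14)*(-1/10))*(21/2 + sqrt(1/8 + 49)) = 14*(21/2 + sqrt(393/8))/5 = 14*(21/2 + sqrt(786)/4)/5 = 147/5 + 7*sqrt(786)/10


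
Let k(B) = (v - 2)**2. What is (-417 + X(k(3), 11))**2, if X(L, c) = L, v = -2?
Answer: 160801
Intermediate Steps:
k(B) = 16 (k(B) = (-2 - 2)**2 = (-4)**2 = 16)
(-417 + X(k(3), 11))**2 = (-417 + 16)**2 = (-401)**2 = 160801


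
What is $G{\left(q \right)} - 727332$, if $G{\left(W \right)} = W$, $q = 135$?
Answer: $-727197$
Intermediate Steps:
$G{\left(q \right)} - 727332 = 135 - 727332 = -727197$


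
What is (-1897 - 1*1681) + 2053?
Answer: -1525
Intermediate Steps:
(-1897 - 1*1681) + 2053 = (-1897 - 1681) + 2053 = -3578 + 2053 = -1525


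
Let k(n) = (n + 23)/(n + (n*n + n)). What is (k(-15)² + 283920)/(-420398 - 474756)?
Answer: -5398029032/17019115425 ≈ -0.31717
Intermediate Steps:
k(n) = (23 + n)/(n² + 2*n) (k(n) = (23 + n)/(n + (n² + n)) = (23 + n)/(n + (n + n²)) = (23 + n)/(n² + 2*n))
(k(-15)² + 283920)/(-420398 - 474756) = (((23 - 15)/((-15)*(2 - 15)))² + 283920)/(-420398 - 474756) = ((-1/15*8/(-13))² + 283920)/(-895154) = ((-1/15*(-1/13)*8)² + 283920)*(-1/895154) = ((8/195)² + 283920)*(-1/895154) = (64/38025 + 283920)*(-1/895154) = (10796058064/38025)*(-1/895154) = -5398029032/17019115425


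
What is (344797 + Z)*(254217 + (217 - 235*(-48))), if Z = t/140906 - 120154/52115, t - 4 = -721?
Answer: 336385477560086407507/3671658095 ≈ 9.1617e+10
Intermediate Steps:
t = -717 (t = 4 - 721 = -717)
Z = -16967785979/7343316190 (Z = -717/140906 - 120154/52115 = -16967785979/7343316190 ≈ -2.3106)
(344797 + Z)*(254217 + (217 - 235*(-48))) = (344797 - 16967785979/7343316190)*(254217 + (217 - 235*(-48))) = 2531936424577451*(254217 + (217 + 11280))/7343316190 = 2531936424577451*(254217 + 11497)/7343316190 = (2531936424577451/7343316190)*265714 = 336385477560086407507/3671658095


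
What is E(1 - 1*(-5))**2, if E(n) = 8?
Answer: 64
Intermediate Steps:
E(1 - 1*(-5))**2 = 8**2 = 64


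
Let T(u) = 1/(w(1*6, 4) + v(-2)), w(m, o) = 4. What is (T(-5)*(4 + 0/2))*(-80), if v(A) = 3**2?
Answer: -320/13 ≈ -24.615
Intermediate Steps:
v(A) = 9
T(u) = 1/13 (T(u) = 1/(4 + 9) = 1/13)
(T(-5)*(4 + 0/2))*(-80) = ((4 + 0/2)/13)*(-80) = ((4 + 0*(1/2))/13)*(-80) = ((4 + 0)/13)*(-80) = ((1/13)*4)*(-80) = (4/13)*(-80) = -320/13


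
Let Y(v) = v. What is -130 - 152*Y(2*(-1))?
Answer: 174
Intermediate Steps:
-130 - 152*Y(2*(-1)) = -130 - 304*(-1) = -130 - 152*(-2) = -130 + 304 = 174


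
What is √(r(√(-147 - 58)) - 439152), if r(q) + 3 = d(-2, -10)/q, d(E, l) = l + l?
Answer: √(-738219555 + 164*I*√205)/41 ≈ 0.0010539 + 662.69*I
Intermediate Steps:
d(E, l) = 2*l
r(q) = -3 - 20/q (r(q) = -3 + (2*(-10))/q = -3 - 20/q)
√(r(√(-147 - 58)) - 439152) = √((-3 - 20/√(-147 - 58)) - 439152) = √((-3 - 20*(-I*√205/205)) - 439152) = √((-3 - (-4)*I*√205/41) - 439152) = √((-3 + 4*I*√205/41) - 439152) = √(-439155 + 4*I*√205/41)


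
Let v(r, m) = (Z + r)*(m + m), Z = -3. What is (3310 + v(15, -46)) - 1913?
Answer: 293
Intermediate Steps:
v(r, m) = 2*m*(-3 + r) (v(r, m) = (-3 + r)*(m + m) = (-3 + r)*(2*m) = 2*m*(-3 + r))
(3310 + v(15, -46)) - 1913 = (3310 + 2*(-46)*(-3 + 15)) - 1913 = (3310 + 2*(-46)*12) - 1913 = (3310 - 1104) - 1913 = 2206 - 1913 = 293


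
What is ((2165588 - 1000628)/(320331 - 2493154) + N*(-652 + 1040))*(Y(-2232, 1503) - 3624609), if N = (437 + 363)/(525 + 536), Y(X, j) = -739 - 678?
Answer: -2441070569470792640/2305365203 ≈ -1.0589e+9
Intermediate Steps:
Y(X, j) = -1417
N = 800/1061 ≈ 0.75401
((2165588 - 1000628)/(320331 - 2493154) + N*(-652 + 1040))*(Y(-2232, 1503) - 3624609) = ((2165588 - 1000628)/(320331 - 2493154) + 800*(-652 + 1040)/1061)*(-1417 - 3624609) = (1164960/(-2172823) + (800/1061)*388)*(-3626026) = (1164960*(-1/2172823) + 310400/1061)*(-3626026) = (-1164960/2172823 + 310400/1061)*(-3626026) = (673208236640/2305365203)*(-3626026) = -2441070569470792640/2305365203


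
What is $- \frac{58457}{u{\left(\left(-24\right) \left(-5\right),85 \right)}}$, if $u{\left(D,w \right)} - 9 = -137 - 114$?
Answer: $\frac{58457}{242} \approx 241.56$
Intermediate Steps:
$u{\left(D,w \right)} = -242$ ($u{\left(D,w \right)} = 9 - 251 = -242$)
$- \frac{58457}{u{\left(\left(-24\right) \left(-5\right),85 \right)}} = - \frac{58457}{-242} = \left(-58457\right) \left(- \frac{1}{242}\right) = \frac{58457}{242}$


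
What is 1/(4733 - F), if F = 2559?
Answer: 1/2174 ≈ 0.00045998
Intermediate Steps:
1/(4733 - F) = 1/(4733 - 1*2559) = 1/(4733 - 2559) = 1/2174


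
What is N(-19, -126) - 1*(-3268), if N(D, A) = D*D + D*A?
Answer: 6023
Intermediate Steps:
N(D, A) = D² + A*D
N(-19, -126) - 1*(-3268) = -19*(-126 - 19) - 1*(-3268) = -19*(-145) + 3268 = 2755 + 3268 = 6023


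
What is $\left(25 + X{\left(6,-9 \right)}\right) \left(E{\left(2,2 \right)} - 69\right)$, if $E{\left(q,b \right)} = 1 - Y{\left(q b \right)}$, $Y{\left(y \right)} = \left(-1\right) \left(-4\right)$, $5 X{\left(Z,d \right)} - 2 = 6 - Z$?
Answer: $- \frac{9144}{5} \approx -1828.8$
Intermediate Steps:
$X{\left(Z,d \right)} = \frac{8}{5} - \frac{Z}{5}$ ($X{\left(Z,d \right)} = \frac{2}{5} + \frac{6 - Z}{5} = \frac{2}{5} - \left(- \frac{6}{5} + \frac{Z}{5}\right) = \frac{8}{5} - \frac{Z}{5}$)
$Y{\left(y \right)} = 4$
$E{\left(q,b \right)} = -3$ ($E{\left(q,b \right)} = 1 - 4 = -3$)
$\left(25 + X{\left(6,-9 \right)}\right) \left(E{\left(2,2 \right)} - 69\right) = \left(25 + \left(\frac{8}{5} - \frac{6}{5}\right)\right) \left(-3 - 69\right) = \left(25 + \frac{2}{5}\right) \left(-72\right) = \frac{127}{5} \left(-72\right) = - \frac{9144}{5}$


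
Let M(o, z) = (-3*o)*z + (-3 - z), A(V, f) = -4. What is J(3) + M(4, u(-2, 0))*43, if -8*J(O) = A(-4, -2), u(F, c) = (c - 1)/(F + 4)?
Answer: 151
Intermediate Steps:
u(F, c) = (-1 + c)/(4 + F)
J(O) = 1/2 (J(O) = -1/8*(-4) = 1/2)
M(o, z) = -3 - z - 3*o*z (M(o, z) = -3*o*z + (-3 - z) = -3 - z - 3*o*z)
J(3) + M(4, u(-2, 0))*43 = 1/2 + (-3 - (-1 + 0)/(4 - 2) - 3*4*(-1 + 0)/(4 - 2))*43 = 1/2 + (-3 - (-1)/2 - 3*4*-1/2)*43 = 1/2 + (-3 - (-1)/2 - 3*4*(1/2)*(-1))*43 = 1/2 + (-3 - 1*(-1/2) - 3*4*(-1/2))*43 = 1/2 + (-3 + 1/2 + 6)*43 = 1/2 + (7/2)*43 = 1/2 + 301/2 = 151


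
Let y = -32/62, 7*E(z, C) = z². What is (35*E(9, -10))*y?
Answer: -6480/31 ≈ -209.03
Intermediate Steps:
E(z, C) = z²/7
y = -16/31 (y = -32*1/62 = -16/31 ≈ -0.51613)
(35*E(9, -10))*y = (35*((⅐)*9²))*(-16/31) = (35*((⅐)*81))*(-16/31) = (35*(81/7))*(-16/31) = 405*(-16/31) = -6480/31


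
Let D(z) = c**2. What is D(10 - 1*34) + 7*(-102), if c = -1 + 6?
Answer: -689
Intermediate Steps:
c = 5
D(z) = 25 (D(z) = 5**2 = 25)
D(10 - 1*34) + 7*(-102) = 25 + 7*(-102) = 25 - 714 = -689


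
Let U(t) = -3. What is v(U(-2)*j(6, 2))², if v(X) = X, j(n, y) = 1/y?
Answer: 9/4 ≈ 2.2500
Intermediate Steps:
v(U(-2)*j(6, 2))² = (-3/2)² = 9/4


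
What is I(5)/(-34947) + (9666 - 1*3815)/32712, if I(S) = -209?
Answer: 6403385/34642008 ≈ 0.18484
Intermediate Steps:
I(5)/(-34947) + (9666 - 1*3815)/32712 = -209/(-34947) + (9666 - 1*3815)/32712 = -209*(-1/34947) + (9666 - 3815)*(1/32712) = 19/3177 + 5851*(1/32712) = 19/3177 + 5851/32712 = 6403385/34642008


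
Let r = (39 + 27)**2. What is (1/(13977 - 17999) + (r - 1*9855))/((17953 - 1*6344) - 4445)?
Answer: -22116979/28813608 ≈ -0.76759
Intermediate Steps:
r = 4356 (r = 66**2 = 4356)
(1/(13977 - 17999) + (r - 1*9855))/((17953 - 1*6344) - 4445) = (1/(13977 - 17999) + (4356 - 1*9855))/((17953 - 1*6344) - 4445) = (1/(-4022) + (4356 - 9855))/((17953 - 6344) - 4445) = (-1/4022 - 5499)/(11609 - 4445) = -22116979/4022/7164 = -22116979/4022*1/7164 = -22116979/28813608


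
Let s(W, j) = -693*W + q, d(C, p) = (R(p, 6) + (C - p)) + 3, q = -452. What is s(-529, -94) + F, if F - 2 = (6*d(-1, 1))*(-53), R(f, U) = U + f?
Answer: 363603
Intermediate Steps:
d(C, p) = 9 + C (d(C, p) = ((6 + p) + (C - p)) + 3 = (6 + C) + 3 = 9 + C)
s(W, j) = -452 - 693*W (s(W, j) = -693*W - 452 = -452 - 693*W)
F = -2542 (F = 2 + (6*(9 - 1))*(-53) = 2 + (6*8)*(-53) = 2 + 48*(-53) = 2 - 2544 = -2542)
s(-529, -94) + F = (-452 - 693*(-529)) - 2542 = (-452 + 366597) - 2542 = 366145 - 2542 = 363603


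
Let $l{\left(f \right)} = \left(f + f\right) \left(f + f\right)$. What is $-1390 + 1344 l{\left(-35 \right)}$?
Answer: $6584210$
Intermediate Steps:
$l{\left(f \right)} = 4 f^{2}$ ($l{\left(f \right)} = 2 f 2 f = 4 f^{2}$)
$-1390 + 1344 l{\left(-35 \right)} = -1390 + 1344 \cdot 4 \left(-35\right)^{2} = -1390 + 1344 \cdot 4 \cdot 1225 = -1390 + 1344 \cdot 4900 = -1390 + 6585600 = 6584210$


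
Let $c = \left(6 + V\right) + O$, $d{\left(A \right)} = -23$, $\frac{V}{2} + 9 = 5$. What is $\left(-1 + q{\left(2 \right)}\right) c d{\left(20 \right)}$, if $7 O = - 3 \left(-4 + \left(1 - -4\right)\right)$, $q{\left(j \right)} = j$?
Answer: $\frac{391}{7} \approx 55.857$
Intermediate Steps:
$V = -8$ ($V = -18 + 2 \cdot 5 = -18 + 10 = -8$)
$O = - \frac{3}{7}$ ($O = \frac{\left(-3\right) \left(-4 + \left(1 - -4\right)\right)}{7} = \frac{\left(-3\right) \left(-4 + \left(1 + 4\right)\right)}{7} = \frac{\left(-3\right) \left(-4 + 5\right)}{7} = \frac{\left(-3\right) 1}{7} = \frac{1}{7} \left(-3\right) = - \frac{3}{7} \approx -0.42857$)
$c = - \frac{17}{7}$ ($c = \left(6 - 8\right) - \frac{3}{7} = -2 - \frac{3}{7} = - \frac{17}{7} \approx -2.4286$)
$\left(-1 + q{\left(2 \right)}\right) c d{\left(20 \right)} = \left(-1 + 2\right) \left(- \frac{17}{7}\right) \left(-23\right) = 1 \left(- \frac{17}{7}\right) \left(-23\right) = \left(- \frac{17}{7}\right) \left(-23\right) = \frac{391}{7}$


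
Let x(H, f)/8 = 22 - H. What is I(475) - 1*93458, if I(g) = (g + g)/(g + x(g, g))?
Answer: -294300192/3149 ≈ -93458.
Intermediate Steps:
x(H, f) = 176 - 8*H (x(H, f) = 8*(22 - H) = 176 - 8*H)
I(g) = 2*g/(176 - 7*g) (I(g) = (g + g)/(g + (176 - 8*g)) = (2*g)/(176 - 7*g) = 2*g/(176 - 7*g))
I(475) - 1*93458 = -2*475/(-176 + 7*475) - 1*93458 = -2*475/(-176 + 3325) - 93458 = -2*475/3149 - 93458 = -2*475*1/3149 - 93458 = -950/3149 - 93458 = -294300192/3149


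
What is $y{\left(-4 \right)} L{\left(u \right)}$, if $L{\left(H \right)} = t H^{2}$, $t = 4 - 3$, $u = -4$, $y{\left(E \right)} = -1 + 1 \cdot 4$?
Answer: $48$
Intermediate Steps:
$y{\left(E \right)} = 3$ ($y{\left(E \right)} = -1 + 4 = 3$)
$t = 1$
$L{\left(H \right)} = H^{2}$ ($L{\left(H \right)} = 1 H^{2} = H^{2}$)
$y{\left(-4 \right)} L{\left(u \right)} = 3 \left(-4\right)^{2} = 3 \cdot 16 = 48$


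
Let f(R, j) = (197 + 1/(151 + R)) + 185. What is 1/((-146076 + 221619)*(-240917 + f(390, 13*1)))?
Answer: -541/9830367832662 ≈ -5.5034e-11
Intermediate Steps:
f(R, j) = 382 + 1/(151 + R)
1/((-146076 + 221619)*(-240917 + f(390, 13*1))) = 1/((-146076 + 221619)*(-240917 + (57683 + 382*390)/(151 + 390))) = 1/(75543*(-240917 + (57683 + 148980)/541)) = 1/(75543*(-240917 + (1/541)*206663)) = 1/(75543*(-240917 + 206663/541)) = 1/(75543*(-130129434/541)) = 1/(-9830367832662/541) = -541/9830367832662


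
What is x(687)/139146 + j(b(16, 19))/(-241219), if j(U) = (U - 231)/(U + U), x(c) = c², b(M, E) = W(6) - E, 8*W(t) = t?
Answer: 1385137770187/408370017517 ≈ 3.3919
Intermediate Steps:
W(t) = t/8
b(M, E) = ¾ - E (b(M, E) = (⅛)*6 - E = ¾ - E)
j(U) = (-231 + U)/(2*U) (j(U) = (-231 + U)/((2*U)) = (-231 + U)*(1/(2*U)) = (-231 + U)/(2*U))
x(687)/139146 + j(b(16, 19))/(-241219) = 687²/139146 + ((-231 + (¾ - 1*19))/(2*(¾ - 1*19)))/(-241219) = 471969*(1/139146) + ((-231 + (¾ - 19))/(2*(¾ - 19)))*(-1/241219) = 157323/46382 + ((-231 - 73/4)/(2*(-73/4)))*(-1/241219) = 157323/46382 + ((½)*(-4/73)*(-997/4))*(-1/241219) = 157323/46382 + (997/146)*(-1/241219) = 157323/46382 - 997/35217974 = 1385137770187/408370017517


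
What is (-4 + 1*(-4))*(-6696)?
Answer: 53568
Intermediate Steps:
(-4 + 1*(-4))*(-6696) = (-4 - 4)*(-6696) = -8*(-6696) = 53568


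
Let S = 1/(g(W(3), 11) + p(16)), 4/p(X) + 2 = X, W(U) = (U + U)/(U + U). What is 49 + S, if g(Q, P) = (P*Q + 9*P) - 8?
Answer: 35091/716 ≈ 49.010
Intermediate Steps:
W(U) = 1 (W(U) = (2*U)/((2*U)) = (2*U)*(1/(2*U)) = 1)
g(Q, P) = -8 + 9*P + P*Q (g(Q, P) = (9*P + P*Q) - 8 = -8 + 9*P + P*Q)
p(X) = 4/(-2 + X)
S = 7/716 (S = 1/((-8 + 9*11 + 11*1) + 4/(-2 + 16)) = 1/((-8 + 99 + 11) + 4/14) = 1/(102 + 4*(1/14)) = 1/(102 + 2/7) = 1/(716/7) = 7/716 ≈ 0.0097765)
49 + S = 49 + 7/716 = 35091/716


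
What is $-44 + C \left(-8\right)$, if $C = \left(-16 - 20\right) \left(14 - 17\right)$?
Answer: $-908$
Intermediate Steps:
$C = 108$ ($C = \left(-36\right) \left(-3\right) = 108$)
$-44 + C \left(-8\right) = -44 + 108 \left(-8\right) = -44 - 864 = -908$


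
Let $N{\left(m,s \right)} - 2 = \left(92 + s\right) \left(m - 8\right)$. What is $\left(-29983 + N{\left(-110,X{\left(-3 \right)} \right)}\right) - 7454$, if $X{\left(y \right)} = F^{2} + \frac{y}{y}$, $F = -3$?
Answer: $-49471$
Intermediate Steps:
$X{\left(y \right)} = 10$ ($X{\left(y \right)} = \left(-3\right)^{2} + \frac{y}{y} = 9 + 1 = 10$)
$N{\left(m,s \right)} = 2 + \left(-8 + m\right) \left(92 + s\right)$ ($N{\left(m,s \right)} = 2 + \left(92 + s\right) \left(m - 8\right) = 2 + \left(92 + s\right) \left(-8 + m\right) = 2 + \left(-8 + m\right) \left(92 + s\right)$)
$\left(-29983 + N{\left(-110,X{\left(-3 \right)} \right)}\right) - 7454 = \left(-29983 - 12034\right) - 7454 = -42017 - 7454 = -49471$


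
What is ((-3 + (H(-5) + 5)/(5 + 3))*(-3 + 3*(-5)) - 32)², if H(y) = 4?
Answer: 49/16 ≈ 3.0625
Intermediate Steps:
((-3 + (H(-5) + 5)/(5 + 3))*(-3 + 3*(-5)) - 32)² = ((-3 + (4 + 5)/(5 + 3))*(-3 + 3*(-5)) - 32)² = ((-3 + 9/8)*(-3 - 15) - 32)² = ((-3 + 9*(⅛))*(-18) - 32)² = ((-3 + 9/8)*(-18) - 32)² = (-15/8*(-18) - 32)² = (135/4 - 32)² = (7/4)² = 49/16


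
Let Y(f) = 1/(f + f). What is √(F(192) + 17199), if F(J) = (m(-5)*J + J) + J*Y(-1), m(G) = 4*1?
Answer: 9*√223 ≈ 134.40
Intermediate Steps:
m(G) = 4
Y(f) = 1/(2*f)
F(J) = 9*J/2 (F(J) = (4*J + J) + J*((½)/(-1)) = 5*J + J*((½)*(-1)) = 5*J + J*(-½) = 5*J - J/2 = 9*J/2)
√(F(192) + 17199) = √((9/2)*192 + 17199) = √(864 + 17199) = √18063 = 9*√223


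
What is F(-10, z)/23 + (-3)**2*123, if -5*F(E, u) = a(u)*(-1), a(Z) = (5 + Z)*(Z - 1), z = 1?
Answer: 1107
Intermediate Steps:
a(Z) = (-1 + Z)*(5 + Z) (a(Z) = (5 + Z)*(-1 + Z) = (-1 + Z)*(5 + Z))
F(E, u) = -1 + u**2/5 + 4*u/5 (F(E, u) = -(-5 + u**2 + 4*u)*(-1)/5 = -(5 - u**2 - 4*u)/5 = -1 + u**2/5 + 4*u/5)
F(-10, z)/23 + (-3)**2*123 = (-1 + (1/5)*1**2 + (4/5)*1)/23 + (-3)**2*123 = (-1 + (1/5)*1 + 4/5)*(1/23) + 9*123 = (-1 + 1/5 + 4/5)*(1/23) + 1107 = 0*(1/23) + 1107 = 0 + 1107 = 1107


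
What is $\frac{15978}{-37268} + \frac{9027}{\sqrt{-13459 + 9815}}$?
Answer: $- \frac{7989}{18634} - \frac{9027 i \sqrt{911}}{1822} \approx -0.42873 - 149.54 i$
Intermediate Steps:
$\frac{15978}{-37268} + \frac{9027}{\sqrt{-13459 + 9815}} = 15978 \left(- \frac{1}{37268}\right) + \frac{9027}{\sqrt{-3644}} = - \frac{7989}{18634} + \frac{9027}{2 i \sqrt{911}} = - \frac{7989}{18634} + 9027 \left(- \frac{i \sqrt{911}}{1822}\right) = - \frac{7989}{18634} - \frac{9027 i \sqrt{911}}{1822}$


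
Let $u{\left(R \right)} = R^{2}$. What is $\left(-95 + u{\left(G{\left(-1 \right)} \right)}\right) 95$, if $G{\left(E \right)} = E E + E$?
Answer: $-9025$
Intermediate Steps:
$G{\left(E \right)} = E + E^{2}$ ($G{\left(E \right)} = E^{2} + E = E + E^{2}$)
$\left(-95 + u{\left(G{\left(-1 \right)} \right)}\right) 95 = \left(-95 + \left(- (1 - 1)\right)^{2}\right) 95 = \left(-95 + \left(\left(-1\right) 0\right)^{2}\right) 95 = \left(-95 + 0^{2}\right) 95 = \left(-95 + 0\right) 95 = \left(-95\right) 95 = -9025$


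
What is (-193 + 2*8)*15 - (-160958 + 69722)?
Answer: 88581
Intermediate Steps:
(-193 + 2*8)*15 - (-160958 + 69722) = (-193 + 16)*15 - 1*(-91236) = -177*15 + 91236 = -2655 + 91236 = 88581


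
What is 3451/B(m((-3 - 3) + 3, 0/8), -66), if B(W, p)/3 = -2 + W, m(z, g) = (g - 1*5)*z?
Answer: 3451/39 ≈ 88.487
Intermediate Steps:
m(z, g) = z*(-5 + g) (m(z, g) = (g - 5)*z = (-5 + g)*z = z*(-5 + g))
B(W, p) = -6 + 3*W (B(W, p) = 3*(-2 + W) = -6 + 3*W)
3451/B(m((-3 - 3) + 3, 0/8), -66) = 3451/(-6 + 3*(((-3 - 3) + 3)*(-5 + 0/8))) = 3451/(-6 + 3*((-6 + 3)*(-5 + 0*(⅛)))) = 3451/(-6 + 3*(-3*(-5 + 0))) = 3451/(-6 + 3*(-3*(-5))) = 3451/(-6 + 3*15) = 3451/(-6 + 45) = 3451/39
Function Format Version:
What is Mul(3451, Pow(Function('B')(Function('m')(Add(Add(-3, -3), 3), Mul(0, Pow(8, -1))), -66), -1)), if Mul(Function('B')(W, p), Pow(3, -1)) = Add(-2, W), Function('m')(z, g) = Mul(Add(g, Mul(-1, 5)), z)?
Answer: Rational(3451, 39) ≈ 88.487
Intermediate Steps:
Function('m')(z, g) = Mul(z, Add(-5, g)) (Function('m')(z, g) = Mul(Add(g, -5), z) = Mul(Add(-5, g), z) = Mul(z, Add(-5, g)))
Function('B')(W, p) = Add(-6, Mul(3, W)) (Function('B')(W, p) = Mul(3, Add(-2, W)) = Add(-6, Mul(3, W)))
Mul(3451, Pow(Function('B')(Function('m')(Add(Add(-3, -3), 3), Mul(0, Pow(8, -1))), -66), -1)) = Mul(3451, Pow(Add(-6, Mul(3, Mul(Add(Add(-3, -3), 3), Add(-5, Mul(0, Pow(8, -1)))))), -1)) = Mul(3451, Pow(Add(-6, Mul(3, Mul(Add(-6, 3), Add(-5, Mul(0, Rational(1, 8)))))), -1)) = Mul(3451, Pow(Add(-6, Mul(3, Mul(-3, Add(-5, 0)))), -1)) = Mul(3451, Pow(Add(-6, Mul(3, Mul(-3, -5))), -1)) = Mul(3451, Pow(Add(-6, Mul(3, 15)), -1)) = Mul(3451, Pow(Add(-6, 45), -1)) = Mul(3451, Pow(39, -1)) = Mul(3451, Rational(1, 39)) = Rational(3451, 39)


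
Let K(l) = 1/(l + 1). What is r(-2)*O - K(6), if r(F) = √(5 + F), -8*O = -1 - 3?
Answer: -⅐ + √3/2 ≈ 0.72317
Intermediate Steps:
O = ½ (O = -(-1 - 3)/8 = -⅛*(-4) = ½ ≈ 0.50000)
K(l) = 1/(1 + l)
r(-2)*O - K(6) = √(5 - 2)*(½) - 1/(1 + 6) = √3*(½) - 1/7 = √3/2 - 1*⅐ = √3/2 - ⅐ = -⅐ + √3/2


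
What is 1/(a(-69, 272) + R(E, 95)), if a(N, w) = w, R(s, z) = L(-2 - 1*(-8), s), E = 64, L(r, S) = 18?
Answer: 1/290 ≈ 0.0034483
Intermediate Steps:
R(s, z) = 18
1/(a(-69, 272) + R(E, 95)) = 1/(272 + 18) = 1/290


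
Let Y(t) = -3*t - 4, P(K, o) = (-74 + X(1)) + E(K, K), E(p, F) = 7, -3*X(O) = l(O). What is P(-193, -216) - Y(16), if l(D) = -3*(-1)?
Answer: -16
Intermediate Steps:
l(D) = 3
X(O) = -1 (X(O) = -1/3*3 = -1)
P(K, o) = -68 (P(K, o) = (-74 - 1) + 7 = -75 + 7 = -68)
Y(t) = -4 - 3*t
P(-193, -216) - Y(16) = -68 - (-4 - 3*16) = -68 - (-4 - 48) = -68 - 1*(-52) = -68 + 52 = -16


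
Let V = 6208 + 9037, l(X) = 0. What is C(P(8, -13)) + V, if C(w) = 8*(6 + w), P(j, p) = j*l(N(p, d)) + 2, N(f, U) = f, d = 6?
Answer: 15309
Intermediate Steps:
P(j, p) = 2 (P(j, p) = j*0 + 2 = 0 + 2 = 2)
V = 15245
C(w) = 48 + 8*w
C(P(8, -13)) + V = (48 + 8*2) + 15245 = (48 + 16) + 15245 = 64 + 15245 = 15309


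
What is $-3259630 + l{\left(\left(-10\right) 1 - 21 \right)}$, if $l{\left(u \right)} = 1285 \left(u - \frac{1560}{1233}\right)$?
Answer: $- \frac{1356748315}{411} \approx -3.3011 \cdot 10^{6}$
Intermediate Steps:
$l{\left(u \right)} = - \frac{668200}{411} + 1285 u$ ($l{\left(u \right)} = 1285 \left(u - \frac{520}{411}\right) = 1285 \left(- \frac{520}{411} + u\right) = - \frac{668200}{411} + 1285 u$)
$-3259630 + l{\left(\left(-10\right) 1 - 21 \right)} = -3259630 + \left(- \frac{668200}{411} + 1285 \left(\left(-10\right) 1 - 21\right)\right) = -3259630 + \left(- \frac{668200}{411} + 1285 \left(-10 - 21\right)\right) = -3259630 + \left(- \frac{668200}{411} + 1285 \left(-31\right)\right) = -3259630 - \frac{17040385}{411} = - \frac{1356748315}{411}$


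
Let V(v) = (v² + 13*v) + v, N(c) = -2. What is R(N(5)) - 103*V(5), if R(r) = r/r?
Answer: -9784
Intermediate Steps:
V(v) = v² + 14*v
R(r) = 1
R(N(5)) - 103*V(5) = 1 - 515*(14 + 5) = 1 - 515*19 = 1 - 103*95 = 1 - 9785 = -9784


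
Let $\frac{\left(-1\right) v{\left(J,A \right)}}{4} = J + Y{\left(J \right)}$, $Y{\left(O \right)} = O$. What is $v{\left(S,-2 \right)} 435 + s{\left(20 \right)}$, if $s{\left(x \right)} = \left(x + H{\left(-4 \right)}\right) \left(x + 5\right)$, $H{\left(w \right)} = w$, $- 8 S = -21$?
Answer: $-8735$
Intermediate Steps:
$S = \frac{21}{8}$ ($S = \left(- \frac{1}{8}\right) \left(-21\right) = \frac{21}{8} \approx 2.625$)
$s{\left(x \right)} = \left(-4 + x\right) \left(5 + x\right)$ ($s{\left(x \right)} = \left(x - 4\right) \left(x + 5\right) = \left(-4 + x\right) \left(5 + x\right)$)
$v{\left(J,A \right)} = - 8 J$ ($v{\left(J,A \right)} = - 4 \left(J + J\right) = - 4 \cdot 2 J = - 8 J$)
$v{\left(S,-2 \right)} 435 + s{\left(20 \right)} = \left(-8\right) \frac{21}{8} \cdot 435 + \left(-20 + 20 + 20^{2}\right) = \left(-21\right) 435 + \left(-20 + 20 + 400\right) = -9135 + 400 = -8735$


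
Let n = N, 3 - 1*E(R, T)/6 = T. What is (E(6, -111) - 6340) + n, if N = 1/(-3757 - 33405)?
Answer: -210188273/37162 ≈ -5656.0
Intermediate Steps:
E(R, T) = 18 - 6*T
N = -1/37162 (N = 1/(-37162) = -1/37162 ≈ -2.6909e-5)
n = -1/37162 ≈ -2.6909e-5
(E(6, -111) - 6340) + n = ((18 - 6*(-111)) - 6340) - 1/37162 = ((18 + 666) - 6340) - 1/37162 = (684 - 6340) - 1/37162 = -5656 - 1/37162 = -210188273/37162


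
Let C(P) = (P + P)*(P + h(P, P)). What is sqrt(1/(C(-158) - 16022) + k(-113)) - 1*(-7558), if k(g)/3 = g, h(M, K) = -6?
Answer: 7558 + I*sqrt(5364499634)/3978 ≈ 7558.0 + 18.412*I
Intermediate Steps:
k(g) = 3*g
C(P) = 2*P*(-6 + P) (C(P) = (P + P)*(P - 6) = (2*P)*(-6 + P) = 2*P*(-6 + P))
sqrt(1/(C(-158) - 16022) + k(-113)) - 1*(-7558) = sqrt(1/(2*(-158)*(-6 - 158) - 16022) + 3*(-113)) - 1*(-7558) = sqrt(1/(2*(-158)*(-164) - 16022) - 339) + 7558 = sqrt(1/(51824 - 16022) - 339) + 7558 = sqrt(1/35802 - 339) + 7558 = sqrt(-12136877/35802) + 7558 = I*sqrt(5364499634)/3978 + 7558 = 7558 + I*sqrt(5364499634)/3978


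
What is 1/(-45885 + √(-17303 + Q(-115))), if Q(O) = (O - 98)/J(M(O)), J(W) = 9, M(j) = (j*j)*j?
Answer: -1197/54924797 - 2*I*√38985/6316351655 ≈ -2.1793e-5 - 6.2519e-8*I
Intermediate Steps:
M(j) = j³ (M(j) = j²*j = j³)
Q(O) = -98/9 + O/9 (Q(O) = (O - 98)/9 = (-98 + O)*(⅑) = -98/9 + O/9)
1/(-45885 + √(-17303 + Q(-115))) = 1/(-45885 + √(-17303 + (-98/9 + (⅑)*(-115)))) = 1/(-45885 + √(-17303 + (-98/9 - 115/9))) = 1/(-45885 + √(-17303 - 71/3)) = 1/(-45885 + √(-51980/3)) = 1/(-45885 + 2*I*√38985/3)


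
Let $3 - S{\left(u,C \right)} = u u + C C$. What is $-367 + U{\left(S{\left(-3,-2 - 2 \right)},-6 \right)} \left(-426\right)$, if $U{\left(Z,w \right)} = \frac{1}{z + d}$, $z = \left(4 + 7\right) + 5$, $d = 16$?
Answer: $- \frac{6085}{16} \approx -380.31$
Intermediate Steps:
$S{\left(u,C \right)} = 3 - C^{2} - u^{2}$ ($S{\left(u,C \right)} = 3 - \left(u u + C C\right) = 3 - \left(u^{2} + C^{2}\right) = 3 - \left(C^{2} + u^{2}\right) = 3 - C^{2} - u^{2}$)
$z = 16$ ($z = 11 + 5 = 16$)
$U{\left(Z,w \right)} = \frac{1}{32}$ ($U{\left(Z,w \right)} = \frac{1}{16 + 16} = \frac{1}{32}$)
$-367 + U{\left(S{\left(-3,-2 - 2 \right)},-6 \right)} \left(-426\right) = -367 + \frac{1}{32} \left(-426\right) = -367 - \frac{213}{16} = - \frac{6085}{16}$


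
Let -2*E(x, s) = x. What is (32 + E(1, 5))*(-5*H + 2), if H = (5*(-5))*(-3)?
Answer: -23499/2 ≈ -11750.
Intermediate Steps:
H = 75 (H = -25*(-3) = 75)
E(x, s) = -x/2
(32 + E(1, 5))*(-5*H + 2) = (32 - ½*1)*(-5*75 + 2) = (32 - ½)*(-375 + 2) = (63/2)*(-373) = -23499/2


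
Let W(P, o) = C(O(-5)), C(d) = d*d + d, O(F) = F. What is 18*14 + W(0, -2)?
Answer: 272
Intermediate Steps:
C(d) = d + d² (C(d) = d² + d = d + d²)
W(P, o) = 20 (W(P, o) = -5*(1 - 5) = -5*(-4) = 20)
18*14 + W(0, -2) = 18*14 + 20 = 252 + 20 = 272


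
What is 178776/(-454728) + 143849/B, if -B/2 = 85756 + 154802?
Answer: -6309340087/9115704852 ≈ -0.69214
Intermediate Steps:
B = -481116 (B = -2*(85756 + 154802) = -2*240558 = -481116)
178776/(-454728) + 143849/B = 178776/(-454728) + 143849/(-481116) = 178776*(-1/454728) + 143849*(-1/481116) = -7449/18947 - 143849/481116 = -6309340087/9115704852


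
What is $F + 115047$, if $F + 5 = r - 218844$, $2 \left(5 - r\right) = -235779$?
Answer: $\frac{28185}{2} \approx 14093.0$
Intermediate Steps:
$r = \frac{235789}{2}$ ($r = 5 - - \frac{235779}{2} = 5 + \frac{235779}{2} = \frac{235789}{2} \approx 1.1789 \cdot 10^{5}$)
$F = - \frac{201909}{2}$ ($F = -5 + \left(\frac{235789}{2} - 218844\right) = -5 - \frac{201899}{2} = - \frac{201909}{2} \approx -1.0095 \cdot 10^{5}$)
$F + 115047 = - \frac{201909}{2} + 115047 = \frac{28185}{2}$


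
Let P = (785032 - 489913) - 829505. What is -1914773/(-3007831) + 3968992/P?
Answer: -5457414645987/803671388383 ≈ -6.7906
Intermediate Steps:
P = -534386 (P = 295119 - 829505 = -534386)
-1914773/(-3007831) + 3968992/P = -1914773/(-3007831) + 3968992/(-534386) = -1914773*(-1/3007831) + 3968992*(-1/534386) = 1914773/3007831 - 1984496/267193 = -5457414645987/803671388383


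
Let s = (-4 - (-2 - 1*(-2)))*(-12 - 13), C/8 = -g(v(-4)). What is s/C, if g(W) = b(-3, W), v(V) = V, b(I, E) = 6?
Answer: -25/12 ≈ -2.0833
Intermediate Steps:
g(W) = 6
C = -48 (C = 8*(-1*6) = 8*(-6) = -48)
s = 100 (s = (-4 - (-2 + 2))*(-25) = (-4 - 1*0)*(-25) = (-4 + 0)*(-25) = -4*(-25) = 100)
s/C = 100/(-48) = 100*(-1/48) = -25/12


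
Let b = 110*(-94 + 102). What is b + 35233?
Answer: 36113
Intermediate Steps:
b = 880 (b = 110*8 = 880)
b + 35233 = 880 + 35233 = 36113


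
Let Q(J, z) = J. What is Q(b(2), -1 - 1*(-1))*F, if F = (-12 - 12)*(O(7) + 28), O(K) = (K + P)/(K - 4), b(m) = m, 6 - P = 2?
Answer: -1520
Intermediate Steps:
P = 4 (P = 6 - 1*2 = 6 - 2 = 4)
O(K) = (4 + K)/(-4 + K) (O(K) = (K + 4)/(K - 4) = (4 + K)/(-4 + K))
F = -760 (F = (-12 - 12)*((4 + 7)/(-4 + 7) + 28) = -24*(11/3 + 28) = -24*95/3 = -760)
Q(b(2), -1 - 1*(-1))*F = 2*(-760) = -1520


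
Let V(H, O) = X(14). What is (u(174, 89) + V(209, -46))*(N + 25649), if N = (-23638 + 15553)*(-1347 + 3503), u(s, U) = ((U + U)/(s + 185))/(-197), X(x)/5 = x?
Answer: -86165293673952/70723 ≈ -1.2183e+9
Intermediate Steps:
X(x) = 5*x
V(H, O) = 70 (V(H, O) = 5*14 = 70)
u(s, U) = -2*U/(197*(185 + s)) (u(s, U) = ((2*U)/(185 + s))*(-1/197) = (2*U/(185 + s))*(-1/197) = -2*U/(197*(185 + s)))
N = -17431260 (N = -8085*2156 = -17431260)
(u(174, 89) + V(209, -46))*(N + 25649) = (-2*89/(36445 + 197*174) + 70)*(-17431260 + 25649) = (-2*89/(36445 + 34278) + 70)*(-17405611) = (-2*89/70723 + 70)*(-17405611) = (-2*89*1/70723 + 70)*(-17405611) = (-178/70723 + 70)*(-17405611) = (4950432/70723)*(-17405611) = -86165293673952/70723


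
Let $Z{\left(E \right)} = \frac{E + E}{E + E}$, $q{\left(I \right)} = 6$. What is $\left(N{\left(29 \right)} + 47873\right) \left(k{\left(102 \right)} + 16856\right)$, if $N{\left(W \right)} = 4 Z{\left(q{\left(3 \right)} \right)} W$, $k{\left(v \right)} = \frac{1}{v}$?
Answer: $\frac{82508111557}{102} \approx 8.089 \cdot 10^{8}$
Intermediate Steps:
$Z{\left(E \right)} = 1$ ($Z{\left(E \right)} = \frac{2 E}{2 E} = 2 E \frac{1}{2 E} = 1$)
$N{\left(W \right)} = 4 W$ ($N{\left(W \right)} = 4 \cdot 1 W = 4 W$)
$\left(N{\left(29 \right)} + 47873\right) \left(k{\left(102 \right)} + 16856\right) = \left(4 \cdot 29 + 47873\right) \left(\frac{1}{102} + 16856\right) = \left(116 + 47873\right) \left(\frac{1}{102} + 16856\right) = 47989 \cdot \frac{1719313}{102} = \frac{82508111557}{102}$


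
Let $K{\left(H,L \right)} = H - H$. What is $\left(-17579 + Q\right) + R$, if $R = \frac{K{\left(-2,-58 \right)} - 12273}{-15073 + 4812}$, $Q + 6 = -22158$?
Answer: $- \frac{407790650}{10261} \approx -39742.0$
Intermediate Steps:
$Q = -22164$ ($Q = -6 - 22158 = -22164$)
$K{\left(H,L \right)} = 0$
$R = \frac{12273}{10261}$ ($R = \frac{0 - 12273}{-15073 + 4812} = - \frac{12273}{-10261} = \left(-12273\right) \left(- \frac{1}{10261}\right) = \frac{12273}{10261} \approx 1.1961$)
$\left(-17579 + Q\right) + R = \left(-17579 - 22164\right) + \frac{12273}{10261} = -39743 + \frac{12273}{10261} = - \frac{407790650}{10261}$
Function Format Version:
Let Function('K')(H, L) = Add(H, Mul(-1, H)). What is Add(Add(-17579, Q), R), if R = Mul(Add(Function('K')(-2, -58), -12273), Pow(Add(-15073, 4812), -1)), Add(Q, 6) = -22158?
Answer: Rational(-407790650, 10261) ≈ -39742.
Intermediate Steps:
Q = -22164 (Q = Add(-6, -22158) = -22164)
Function('K')(H, L) = 0
R = Rational(12273, 10261) (R = Mul(Add(0, -12273), Pow(Add(-15073, 4812), -1)) = Mul(-12273, Pow(-10261, -1)) = Mul(-12273, Rational(-1, 10261)) = Rational(12273, 10261) ≈ 1.1961)
Add(Add(-17579, Q), R) = Add(Add(-17579, -22164), Rational(12273, 10261)) = Add(-39743, Rational(12273, 10261)) = Rational(-407790650, 10261)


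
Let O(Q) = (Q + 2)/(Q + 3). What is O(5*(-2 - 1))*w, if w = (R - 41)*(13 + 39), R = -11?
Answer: -8788/3 ≈ -2929.3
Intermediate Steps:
w = -2704 (w = (-11 - 41)*(13 + 39) = -52*52 = -2704)
O(Q) = (2 + Q)/(3 + Q)
O(5*(-2 - 1))*w = ((2 + 5*(-2 - 1))/(3 + 5*(-2 - 1)))*(-2704) = ((2 + 5*(-3))/(3 + 5*(-3)))*(-2704) = ((2 - 15)/(3 - 15))*(-2704) = (-13/(-12))*(-2704) = -1/12*(-13)*(-2704) = (13/12)*(-2704) = -8788/3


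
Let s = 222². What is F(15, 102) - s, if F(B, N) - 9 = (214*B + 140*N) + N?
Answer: -31683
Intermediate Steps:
s = 49284
F(B, N) = 9 + 141*N + 214*B (F(B, N) = 9 + ((214*B + 140*N) + N) = 9 + ((140*N + 214*B) + N) = 9 + (141*N + 214*B) = 9 + 141*N + 214*B)
F(15, 102) - s = (9 + 141*102 + 214*15) - 1*49284 = (9 + 14382 + 3210) - 49284 = 17601 - 49284 = -31683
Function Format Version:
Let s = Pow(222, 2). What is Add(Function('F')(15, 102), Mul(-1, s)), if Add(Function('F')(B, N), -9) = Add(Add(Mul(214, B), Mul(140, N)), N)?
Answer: -31683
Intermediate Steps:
s = 49284
Function('F')(B, N) = Add(9, Mul(141, N), Mul(214, B)) (Function('F')(B, N) = Add(9, Add(Add(Mul(214, B), Mul(140, N)), N)) = Add(9, Add(Add(Mul(140, N), Mul(214, B)), N)) = Add(9, Add(Mul(141, N), Mul(214, B))) = Add(9, Mul(141, N), Mul(214, B)))
Add(Function('F')(15, 102), Mul(-1, s)) = Add(Add(9, Mul(141, 102), Mul(214, 15)), Mul(-1, 49284)) = Add(Add(9, 14382, 3210), -49284) = Add(17601, -49284) = -31683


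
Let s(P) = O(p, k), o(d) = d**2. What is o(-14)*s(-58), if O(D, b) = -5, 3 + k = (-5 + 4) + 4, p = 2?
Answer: -980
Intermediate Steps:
k = 0 (k = -3 + ((-5 + 4) + 4) = -3 + (-1 + 4) = -3 + 3 = 0)
s(P) = -5
o(-14)*s(-58) = (-14)**2*(-5) = 196*(-5) = -980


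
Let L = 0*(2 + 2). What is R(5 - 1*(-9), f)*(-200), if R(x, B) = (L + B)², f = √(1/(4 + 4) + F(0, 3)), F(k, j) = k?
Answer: -25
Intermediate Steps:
L = 0 (L = 0*4 = 0)
f = √2/4 (f = √(1/(4 + 4) + 0) = √(1/8 + 0) = √(⅛ + 0) = √(⅛) = √2/4 ≈ 0.35355)
R(x, B) = B² (R(x, B) = (0 + B)² = B²)
R(5 - 1*(-9), f)*(-200) = (√2/4)²*(-200) = (⅛)*(-200) = -25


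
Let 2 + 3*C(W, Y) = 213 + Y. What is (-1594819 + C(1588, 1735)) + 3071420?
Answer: 4431749/3 ≈ 1.4773e+6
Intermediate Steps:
C(W, Y) = 211/3 + Y/3 (C(W, Y) = -⅔ + (213 + Y)/3 = -⅔ + (71 + Y/3) = 211/3 + Y/3)
(-1594819 + C(1588, 1735)) + 3071420 = (-1594819 + (211/3 + (⅓)*1735)) + 3071420 = (-1594819 + (211/3 + 1735/3)) + 3071420 = (-1594819 + 1946/3) + 3071420 = -4782511/3 + 3071420 = 4431749/3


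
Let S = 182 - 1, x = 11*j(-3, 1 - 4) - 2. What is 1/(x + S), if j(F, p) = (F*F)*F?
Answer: -1/118 ≈ -0.0084746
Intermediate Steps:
j(F, p) = F**3 (j(F, p) = F**2*F = F**3)
x = -299 (x = 11*(-3)**3 - 2 = 11*(-27) - 2 = -297 - 2 = -299)
S = 181
1/(x + S) = 1/(-299 + 181) = 1/(-118) = -1/118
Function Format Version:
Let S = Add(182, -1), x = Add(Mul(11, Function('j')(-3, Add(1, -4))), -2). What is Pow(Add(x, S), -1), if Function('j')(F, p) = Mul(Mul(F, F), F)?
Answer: Rational(-1, 118) ≈ -0.0084746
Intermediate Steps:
Function('j')(F, p) = Pow(F, 3) (Function('j')(F, p) = Mul(Pow(F, 2), F) = Pow(F, 3))
x = -299 (x = Add(Mul(11, Pow(-3, 3)), -2) = Add(Mul(11, -27), -2) = Add(-297, -2) = -299)
S = 181
Pow(Add(x, S), -1) = Pow(Add(-299, 181), -1) = Pow(-118, -1) = Rational(-1, 118)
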